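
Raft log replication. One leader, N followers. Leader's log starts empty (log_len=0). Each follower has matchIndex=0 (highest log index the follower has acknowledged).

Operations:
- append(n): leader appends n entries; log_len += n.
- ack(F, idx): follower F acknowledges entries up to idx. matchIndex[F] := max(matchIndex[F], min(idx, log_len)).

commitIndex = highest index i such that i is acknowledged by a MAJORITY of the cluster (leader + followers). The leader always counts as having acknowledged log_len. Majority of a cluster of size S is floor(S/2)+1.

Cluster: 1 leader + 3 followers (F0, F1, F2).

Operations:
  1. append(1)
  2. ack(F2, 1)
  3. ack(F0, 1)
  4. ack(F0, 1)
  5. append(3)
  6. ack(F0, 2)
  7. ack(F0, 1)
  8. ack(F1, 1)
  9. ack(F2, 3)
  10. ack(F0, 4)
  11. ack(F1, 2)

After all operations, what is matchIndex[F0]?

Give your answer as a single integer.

Answer: 4

Derivation:
Op 1: append 1 -> log_len=1
Op 2: F2 acks idx 1 -> match: F0=0 F1=0 F2=1; commitIndex=0
Op 3: F0 acks idx 1 -> match: F0=1 F1=0 F2=1; commitIndex=1
Op 4: F0 acks idx 1 -> match: F0=1 F1=0 F2=1; commitIndex=1
Op 5: append 3 -> log_len=4
Op 6: F0 acks idx 2 -> match: F0=2 F1=0 F2=1; commitIndex=1
Op 7: F0 acks idx 1 -> match: F0=2 F1=0 F2=1; commitIndex=1
Op 8: F1 acks idx 1 -> match: F0=2 F1=1 F2=1; commitIndex=1
Op 9: F2 acks idx 3 -> match: F0=2 F1=1 F2=3; commitIndex=2
Op 10: F0 acks idx 4 -> match: F0=4 F1=1 F2=3; commitIndex=3
Op 11: F1 acks idx 2 -> match: F0=4 F1=2 F2=3; commitIndex=3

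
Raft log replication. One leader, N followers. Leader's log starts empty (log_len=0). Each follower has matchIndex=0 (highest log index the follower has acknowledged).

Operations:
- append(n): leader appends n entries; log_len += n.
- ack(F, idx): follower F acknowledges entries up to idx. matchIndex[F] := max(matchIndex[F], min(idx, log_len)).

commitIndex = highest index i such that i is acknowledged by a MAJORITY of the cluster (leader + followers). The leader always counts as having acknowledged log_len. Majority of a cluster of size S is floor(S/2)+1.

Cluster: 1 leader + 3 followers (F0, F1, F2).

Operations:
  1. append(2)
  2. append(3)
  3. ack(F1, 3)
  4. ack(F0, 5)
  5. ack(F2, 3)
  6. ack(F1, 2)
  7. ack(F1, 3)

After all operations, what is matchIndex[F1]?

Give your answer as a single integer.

Answer: 3

Derivation:
Op 1: append 2 -> log_len=2
Op 2: append 3 -> log_len=5
Op 3: F1 acks idx 3 -> match: F0=0 F1=3 F2=0; commitIndex=0
Op 4: F0 acks idx 5 -> match: F0=5 F1=3 F2=0; commitIndex=3
Op 5: F2 acks idx 3 -> match: F0=5 F1=3 F2=3; commitIndex=3
Op 6: F1 acks idx 2 -> match: F0=5 F1=3 F2=3; commitIndex=3
Op 7: F1 acks idx 3 -> match: F0=5 F1=3 F2=3; commitIndex=3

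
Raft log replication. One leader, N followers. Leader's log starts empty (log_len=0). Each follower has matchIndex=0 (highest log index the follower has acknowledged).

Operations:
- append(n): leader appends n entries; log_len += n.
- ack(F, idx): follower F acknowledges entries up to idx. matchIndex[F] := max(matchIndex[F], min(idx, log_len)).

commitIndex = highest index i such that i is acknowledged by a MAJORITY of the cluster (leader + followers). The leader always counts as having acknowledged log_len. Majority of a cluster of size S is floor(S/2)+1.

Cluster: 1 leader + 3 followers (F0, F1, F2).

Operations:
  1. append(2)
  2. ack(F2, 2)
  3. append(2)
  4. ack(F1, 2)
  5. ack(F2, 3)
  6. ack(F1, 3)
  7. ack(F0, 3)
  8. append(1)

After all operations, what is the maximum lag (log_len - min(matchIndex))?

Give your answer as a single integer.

Op 1: append 2 -> log_len=2
Op 2: F2 acks idx 2 -> match: F0=0 F1=0 F2=2; commitIndex=0
Op 3: append 2 -> log_len=4
Op 4: F1 acks idx 2 -> match: F0=0 F1=2 F2=2; commitIndex=2
Op 5: F2 acks idx 3 -> match: F0=0 F1=2 F2=3; commitIndex=2
Op 6: F1 acks idx 3 -> match: F0=0 F1=3 F2=3; commitIndex=3
Op 7: F0 acks idx 3 -> match: F0=3 F1=3 F2=3; commitIndex=3
Op 8: append 1 -> log_len=5

Answer: 2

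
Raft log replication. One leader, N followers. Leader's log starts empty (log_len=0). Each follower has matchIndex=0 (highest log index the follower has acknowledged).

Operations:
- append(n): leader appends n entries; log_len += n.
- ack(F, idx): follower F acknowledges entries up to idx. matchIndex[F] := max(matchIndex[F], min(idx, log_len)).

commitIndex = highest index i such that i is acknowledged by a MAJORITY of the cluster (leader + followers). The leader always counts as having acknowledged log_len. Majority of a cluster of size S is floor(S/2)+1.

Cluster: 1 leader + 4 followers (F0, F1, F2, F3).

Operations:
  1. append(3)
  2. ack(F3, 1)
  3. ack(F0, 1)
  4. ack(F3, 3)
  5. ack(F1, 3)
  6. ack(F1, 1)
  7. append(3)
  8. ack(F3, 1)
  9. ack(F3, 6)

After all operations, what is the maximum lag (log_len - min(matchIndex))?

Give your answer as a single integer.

Op 1: append 3 -> log_len=3
Op 2: F3 acks idx 1 -> match: F0=0 F1=0 F2=0 F3=1; commitIndex=0
Op 3: F0 acks idx 1 -> match: F0=1 F1=0 F2=0 F3=1; commitIndex=1
Op 4: F3 acks idx 3 -> match: F0=1 F1=0 F2=0 F3=3; commitIndex=1
Op 5: F1 acks idx 3 -> match: F0=1 F1=3 F2=0 F3=3; commitIndex=3
Op 6: F1 acks idx 1 -> match: F0=1 F1=3 F2=0 F3=3; commitIndex=3
Op 7: append 3 -> log_len=6
Op 8: F3 acks idx 1 -> match: F0=1 F1=3 F2=0 F3=3; commitIndex=3
Op 9: F3 acks idx 6 -> match: F0=1 F1=3 F2=0 F3=6; commitIndex=3

Answer: 6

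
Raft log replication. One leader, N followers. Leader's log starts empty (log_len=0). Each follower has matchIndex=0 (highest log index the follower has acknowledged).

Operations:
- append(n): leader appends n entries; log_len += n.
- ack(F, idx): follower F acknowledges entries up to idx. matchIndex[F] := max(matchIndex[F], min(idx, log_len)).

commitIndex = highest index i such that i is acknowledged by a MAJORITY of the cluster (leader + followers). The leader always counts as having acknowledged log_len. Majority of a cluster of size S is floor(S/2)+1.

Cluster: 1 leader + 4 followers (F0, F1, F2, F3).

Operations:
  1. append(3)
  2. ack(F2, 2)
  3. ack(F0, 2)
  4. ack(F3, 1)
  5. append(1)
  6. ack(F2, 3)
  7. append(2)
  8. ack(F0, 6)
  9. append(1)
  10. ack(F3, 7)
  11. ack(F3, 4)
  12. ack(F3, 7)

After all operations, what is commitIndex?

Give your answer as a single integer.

Op 1: append 3 -> log_len=3
Op 2: F2 acks idx 2 -> match: F0=0 F1=0 F2=2 F3=0; commitIndex=0
Op 3: F0 acks idx 2 -> match: F0=2 F1=0 F2=2 F3=0; commitIndex=2
Op 4: F3 acks idx 1 -> match: F0=2 F1=0 F2=2 F3=1; commitIndex=2
Op 5: append 1 -> log_len=4
Op 6: F2 acks idx 3 -> match: F0=2 F1=0 F2=3 F3=1; commitIndex=2
Op 7: append 2 -> log_len=6
Op 8: F0 acks idx 6 -> match: F0=6 F1=0 F2=3 F3=1; commitIndex=3
Op 9: append 1 -> log_len=7
Op 10: F3 acks idx 7 -> match: F0=6 F1=0 F2=3 F3=7; commitIndex=6
Op 11: F3 acks idx 4 -> match: F0=6 F1=0 F2=3 F3=7; commitIndex=6
Op 12: F3 acks idx 7 -> match: F0=6 F1=0 F2=3 F3=7; commitIndex=6

Answer: 6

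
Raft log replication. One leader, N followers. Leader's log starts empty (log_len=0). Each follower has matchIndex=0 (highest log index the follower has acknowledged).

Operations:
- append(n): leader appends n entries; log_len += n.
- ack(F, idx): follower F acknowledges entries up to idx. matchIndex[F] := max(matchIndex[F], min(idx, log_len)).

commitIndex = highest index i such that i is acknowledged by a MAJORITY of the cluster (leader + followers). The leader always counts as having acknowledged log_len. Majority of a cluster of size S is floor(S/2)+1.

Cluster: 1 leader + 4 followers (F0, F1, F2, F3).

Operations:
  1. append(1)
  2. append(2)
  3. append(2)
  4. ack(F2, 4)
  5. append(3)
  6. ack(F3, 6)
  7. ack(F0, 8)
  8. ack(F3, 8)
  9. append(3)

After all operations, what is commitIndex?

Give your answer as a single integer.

Op 1: append 1 -> log_len=1
Op 2: append 2 -> log_len=3
Op 3: append 2 -> log_len=5
Op 4: F2 acks idx 4 -> match: F0=0 F1=0 F2=4 F3=0; commitIndex=0
Op 5: append 3 -> log_len=8
Op 6: F3 acks idx 6 -> match: F0=0 F1=0 F2=4 F3=6; commitIndex=4
Op 7: F0 acks idx 8 -> match: F0=8 F1=0 F2=4 F3=6; commitIndex=6
Op 8: F3 acks idx 8 -> match: F0=8 F1=0 F2=4 F3=8; commitIndex=8
Op 9: append 3 -> log_len=11

Answer: 8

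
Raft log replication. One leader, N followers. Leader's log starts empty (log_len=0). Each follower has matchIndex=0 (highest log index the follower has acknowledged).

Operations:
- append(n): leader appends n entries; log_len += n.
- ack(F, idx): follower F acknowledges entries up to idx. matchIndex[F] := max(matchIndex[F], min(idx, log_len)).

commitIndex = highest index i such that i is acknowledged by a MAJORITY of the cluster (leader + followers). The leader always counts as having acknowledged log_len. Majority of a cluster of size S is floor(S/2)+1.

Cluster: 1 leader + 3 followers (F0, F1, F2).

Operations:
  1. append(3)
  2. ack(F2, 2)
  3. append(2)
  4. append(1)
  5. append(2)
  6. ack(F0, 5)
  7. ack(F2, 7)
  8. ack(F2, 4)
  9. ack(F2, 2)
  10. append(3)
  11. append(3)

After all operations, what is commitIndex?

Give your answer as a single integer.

Answer: 5

Derivation:
Op 1: append 3 -> log_len=3
Op 2: F2 acks idx 2 -> match: F0=0 F1=0 F2=2; commitIndex=0
Op 3: append 2 -> log_len=5
Op 4: append 1 -> log_len=6
Op 5: append 2 -> log_len=8
Op 6: F0 acks idx 5 -> match: F0=5 F1=0 F2=2; commitIndex=2
Op 7: F2 acks idx 7 -> match: F0=5 F1=0 F2=7; commitIndex=5
Op 8: F2 acks idx 4 -> match: F0=5 F1=0 F2=7; commitIndex=5
Op 9: F2 acks idx 2 -> match: F0=5 F1=0 F2=7; commitIndex=5
Op 10: append 3 -> log_len=11
Op 11: append 3 -> log_len=14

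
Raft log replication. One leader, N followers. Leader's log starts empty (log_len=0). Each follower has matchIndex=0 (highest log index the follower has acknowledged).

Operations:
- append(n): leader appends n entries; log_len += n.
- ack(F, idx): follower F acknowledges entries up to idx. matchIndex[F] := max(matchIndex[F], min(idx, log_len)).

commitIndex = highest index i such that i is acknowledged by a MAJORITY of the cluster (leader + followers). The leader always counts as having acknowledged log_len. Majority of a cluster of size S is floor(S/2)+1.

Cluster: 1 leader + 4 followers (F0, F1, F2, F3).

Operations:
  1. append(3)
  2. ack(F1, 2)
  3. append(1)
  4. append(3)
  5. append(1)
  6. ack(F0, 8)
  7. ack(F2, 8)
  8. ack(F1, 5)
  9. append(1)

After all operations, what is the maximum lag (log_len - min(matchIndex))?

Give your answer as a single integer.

Answer: 9

Derivation:
Op 1: append 3 -> log_len=3
Op 2: F1 acks idx 2 -> match: F0=0 F1=2 F2=0 F3=0; commitIndex=0
Op 3: append 1 -> log_len=4
Op 4: append 3 -> log_len=7
Op 5: append 1 -> log_len=8
Op 6: F0 acks idx 8 -> match: F0=8 F1=2 F2=0 F3=0; commitIndex=2
Op 7: F2 acks idx 8 -> match: F0=8 F1=2 F2=8 F3=0; commitIndex=8
Op 8: F1 acks idx 5 -> match: F0=8 F1=5 F2=8 F3=0; commitIndex=8
Op 9: append 1 -> log_len=9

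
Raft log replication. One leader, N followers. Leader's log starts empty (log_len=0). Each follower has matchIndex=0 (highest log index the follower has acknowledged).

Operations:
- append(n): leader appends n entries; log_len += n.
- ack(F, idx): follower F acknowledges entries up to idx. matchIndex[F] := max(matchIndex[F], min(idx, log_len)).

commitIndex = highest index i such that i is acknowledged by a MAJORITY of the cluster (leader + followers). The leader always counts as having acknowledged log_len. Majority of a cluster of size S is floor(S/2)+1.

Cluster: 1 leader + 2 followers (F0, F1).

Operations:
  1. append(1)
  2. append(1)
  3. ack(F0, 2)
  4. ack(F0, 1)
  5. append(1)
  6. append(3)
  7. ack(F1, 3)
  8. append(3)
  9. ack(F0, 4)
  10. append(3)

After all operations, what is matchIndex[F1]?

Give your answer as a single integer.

Op 1: append 1 -> log_len=1
Op 2: append 1 -> log_len=2
Op 3: F0 acks idx 2 -> match: F0=2 F1=0; commitIndex=2
Op 4: F0 acks idx 1 -> match: F0=2 F1=0; commitIndex=2
Op 5: append 1 -> log_len=3
Op 6: append 3 -> log_len=6
Op 7: F1 acks idx 3 -> match: F0=2 F1=3; commitIndex=3
Op 8: append 3 -> log_len=9
Op 9: F0 acks idx 4 -> match: F0=4 F1=3; commitIndex=4
Op 10: append 3 -> log_len=12

Answer: 3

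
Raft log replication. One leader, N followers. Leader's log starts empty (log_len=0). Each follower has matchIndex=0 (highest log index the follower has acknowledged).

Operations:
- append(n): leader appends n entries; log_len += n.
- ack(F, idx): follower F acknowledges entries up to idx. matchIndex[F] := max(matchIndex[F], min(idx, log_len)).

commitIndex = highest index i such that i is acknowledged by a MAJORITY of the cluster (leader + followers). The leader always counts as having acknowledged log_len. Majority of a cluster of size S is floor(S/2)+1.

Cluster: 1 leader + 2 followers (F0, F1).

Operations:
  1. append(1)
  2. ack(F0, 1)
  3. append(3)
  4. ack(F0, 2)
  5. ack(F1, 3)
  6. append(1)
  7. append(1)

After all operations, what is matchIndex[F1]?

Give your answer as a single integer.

Op 1: append 1 -> log_len=1
Op 2: F0 acks idx 1 -> match: F0=1 F1=0; commitIndex=1
Op 3: append 3 -> log_len=4
Op 4: F0 acks idx 2 -> match: F0=2 F1=0; commitIndex=2
Op 5: F1 acks idx 3 -> match: F0=2 F1=3; commitIndex=3
Op 6: append 1 -> log_len=5
Op 7: append 1 -> log_len=6

Answer: 3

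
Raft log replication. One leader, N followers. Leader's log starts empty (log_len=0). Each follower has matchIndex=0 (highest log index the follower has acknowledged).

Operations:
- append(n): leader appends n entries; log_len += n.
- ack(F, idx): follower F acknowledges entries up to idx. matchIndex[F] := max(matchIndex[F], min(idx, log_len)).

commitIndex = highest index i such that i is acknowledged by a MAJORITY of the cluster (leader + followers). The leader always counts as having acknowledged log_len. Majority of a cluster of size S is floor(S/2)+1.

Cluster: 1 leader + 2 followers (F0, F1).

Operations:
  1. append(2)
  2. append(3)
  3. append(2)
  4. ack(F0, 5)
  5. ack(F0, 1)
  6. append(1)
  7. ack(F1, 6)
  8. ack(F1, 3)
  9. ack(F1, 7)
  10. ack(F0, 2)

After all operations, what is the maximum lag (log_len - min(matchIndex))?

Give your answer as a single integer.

Op 1: append 2 -> log_len=2
Op 2: append 3 -> log_len=5
Op 3: append 2 -> log_len=7
Op 4: F0 acks idx 5 -> match: F0=5 F1=0; commitIndex=5
Op 5: F0 acks idx 1 -> match: F0=5 F1=0; commitIndex=5
Op 6: append 1 -> log_len=8
Op 7: F1 acks idx 6 -> match: F0=5 F1=6; commitIndex=6
Op 8: F1 acks idx 3 -> match: F0=5 F1=6; commitIndex=6
Op 9: F1 acks idx 7 -> match: F0=5 F1=7; commitIndex=7
Op 10: F0 acks idx 2 -> match: F0=5 F1=7; commitIndex=7

Answer: 3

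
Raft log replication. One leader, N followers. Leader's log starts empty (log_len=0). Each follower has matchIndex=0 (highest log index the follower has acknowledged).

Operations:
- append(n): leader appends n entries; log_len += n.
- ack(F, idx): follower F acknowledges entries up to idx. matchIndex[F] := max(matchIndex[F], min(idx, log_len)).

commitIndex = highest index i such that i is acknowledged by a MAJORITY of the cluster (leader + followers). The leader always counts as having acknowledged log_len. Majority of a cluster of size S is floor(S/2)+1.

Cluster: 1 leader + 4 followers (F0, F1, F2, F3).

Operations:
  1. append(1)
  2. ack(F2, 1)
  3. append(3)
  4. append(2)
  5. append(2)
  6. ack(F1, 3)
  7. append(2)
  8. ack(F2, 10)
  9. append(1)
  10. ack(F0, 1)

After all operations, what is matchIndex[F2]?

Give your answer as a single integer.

Op 1: append 1 -> log_len=1
Op 2: F2 acks idx 1 -> match: F0=0 F1=0 F2=1 F3=0; commitIndex=0
Op 3: append 3 -> log_len=4
Op 4: append 2 -> log_len=6
Op 5: append 2 -> log_len=8
Op 6: F1 acks idx 3 -> match: F0=0 F1=3 F2=1 F3=0; commitIndex=1
Op 7: append 2 -> log_len=10
Op 8: F2 acks idx 10 -> match: F0=0 F1=3 F2=10 F3=0; commitIndex=3
Op 9: append 1 -> log_len=11
Op 10: F0 acks idx 1 -> match: F0=1 F1=3 F2=10 F3=0; commitIndex=3

Answer: 10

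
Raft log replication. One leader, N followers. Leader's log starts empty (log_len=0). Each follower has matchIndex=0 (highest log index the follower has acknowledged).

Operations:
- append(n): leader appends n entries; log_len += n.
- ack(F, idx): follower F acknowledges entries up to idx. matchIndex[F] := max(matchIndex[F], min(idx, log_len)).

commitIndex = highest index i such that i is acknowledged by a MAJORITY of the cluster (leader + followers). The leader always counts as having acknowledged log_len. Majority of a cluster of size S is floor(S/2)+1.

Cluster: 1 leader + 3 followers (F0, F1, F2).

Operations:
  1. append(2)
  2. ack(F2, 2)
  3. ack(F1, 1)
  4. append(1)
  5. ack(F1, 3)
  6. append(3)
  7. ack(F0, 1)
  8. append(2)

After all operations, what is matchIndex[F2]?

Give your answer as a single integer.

Answer: 2

Derivation:
Op 1: append 2 -> log_len=2
Op 2: F2 acks idx 2 -> match: F0=0 F1=0 F2=2; commitIndex=0
Op 3: F1 acks idx 1 -> match: F0=0 F1=1 F2=2; commitIndex=1
Op 4: append 1 -> log_len=3
Op 5: F1 acks idx 3 -> match: F0=0 F1=3 F2=2; commitIndex=2
Op 6: append 3 -> log_len=6
Op 7: F0 acks idx 1 -> match: F0=1 F1=3 F2=2; commitIndex=2
Op 8: append 2 -> log_len=8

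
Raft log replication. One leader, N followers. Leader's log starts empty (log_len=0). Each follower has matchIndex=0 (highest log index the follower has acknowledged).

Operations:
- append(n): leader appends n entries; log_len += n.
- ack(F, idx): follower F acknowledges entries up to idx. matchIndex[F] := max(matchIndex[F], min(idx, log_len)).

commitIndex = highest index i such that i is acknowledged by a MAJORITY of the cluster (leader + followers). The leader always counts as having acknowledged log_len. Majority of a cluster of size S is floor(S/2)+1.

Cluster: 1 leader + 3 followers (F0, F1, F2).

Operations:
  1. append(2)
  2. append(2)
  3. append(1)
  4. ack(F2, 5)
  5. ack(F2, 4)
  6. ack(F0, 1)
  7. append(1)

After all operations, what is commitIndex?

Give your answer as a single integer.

Op 1: append 2 -> log_len=2
Op 2: append 2 -> log_len=4
Op 3: append 1 -> log_len=5
Op 4: F2 acks idx 5 -> match: F0=0 F1=0 F2=5; commitIndex=0
Op 5: F2 acks idx 4 -> match: F0=0 F1=0 F2=5; commitIndex=0
Op 6: F0 acks idx 1 -> match: F0=1 F1=0 F2=5; commitIndex=1
Op 7: append 1 -> log_len=6

Answer: 1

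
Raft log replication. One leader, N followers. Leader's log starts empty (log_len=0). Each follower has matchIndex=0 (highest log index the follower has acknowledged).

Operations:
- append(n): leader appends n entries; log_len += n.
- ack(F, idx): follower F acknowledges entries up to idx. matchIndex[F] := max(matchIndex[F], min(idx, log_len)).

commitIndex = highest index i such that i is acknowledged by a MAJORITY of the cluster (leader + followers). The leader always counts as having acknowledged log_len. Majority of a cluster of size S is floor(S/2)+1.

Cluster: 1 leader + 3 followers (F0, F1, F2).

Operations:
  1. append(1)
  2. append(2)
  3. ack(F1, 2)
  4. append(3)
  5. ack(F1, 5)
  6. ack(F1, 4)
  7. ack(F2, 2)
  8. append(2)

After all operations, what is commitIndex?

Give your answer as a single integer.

Op 1: append 1 -> log_len=1
Op 2: append 2 -> log_len=3
Op 3: F1 acks idx 2 -> match: F0=0 F1=2 F2=0; commitIndex=0
Op 4: append 3 -> log_len=6
Op 5: F1 acks idx 5 -> match: F0=0 F1=5 F2=0; commitIndex=0
Op 6: F1 acks idx 4 -> match: F0=0 F1=5 F2=0; commitIndex=0
Op 7: F2 acks idx 2 -> match: F0=0 F1=5 F2=2; commitIndex=2
Op 8: append 2 -> log_len=8

Answer: 2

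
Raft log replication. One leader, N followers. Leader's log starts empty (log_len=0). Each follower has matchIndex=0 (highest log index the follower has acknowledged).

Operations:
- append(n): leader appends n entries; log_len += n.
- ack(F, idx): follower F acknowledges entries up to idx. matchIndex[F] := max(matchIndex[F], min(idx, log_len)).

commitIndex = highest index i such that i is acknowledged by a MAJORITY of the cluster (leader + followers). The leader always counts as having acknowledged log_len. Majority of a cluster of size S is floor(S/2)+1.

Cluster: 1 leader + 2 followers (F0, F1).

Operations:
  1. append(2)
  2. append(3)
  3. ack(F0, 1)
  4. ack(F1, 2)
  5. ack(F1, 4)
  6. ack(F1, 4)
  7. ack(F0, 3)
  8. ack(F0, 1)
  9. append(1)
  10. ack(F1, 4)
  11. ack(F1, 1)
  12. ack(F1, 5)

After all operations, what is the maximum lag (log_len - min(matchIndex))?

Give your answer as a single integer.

Op 1: append 2 -> log_len=2
Op 2: append 3 -> log_len=5
Op 3: F0 acks idx 1 -> match: F0=1 F1=0; commitIndex=1
Op 4: F1 acks idx 2 -> match: F0=1 F1=2; commitIndex=2
Op 5: F1 acks idx 4 -> match: F0=1 F1=4; commitIndex=4
Op 6: F1 acks idx 4 -> match: F0=1 F1=4; commitIndex=4
Op 7: F0 acks idx 3 -> match: F0=3 F1=4; commitIndex=4
Op 8: F0 acks idx 1 -> match: F0=3 F1=4; commitIndex=4
Op 9: append 1 -> log_len=6
Op 10: F1 acks idx 4 -> match: F0=3 F1=4; commitIndex=4
Op 11: F1 acks idx 1 -> match: F0=3 F1=4; commitIndex=4
Op 12: F1 acks idx 5 -> match: F0=3 F1=5; commitIndex=5

Answer: 3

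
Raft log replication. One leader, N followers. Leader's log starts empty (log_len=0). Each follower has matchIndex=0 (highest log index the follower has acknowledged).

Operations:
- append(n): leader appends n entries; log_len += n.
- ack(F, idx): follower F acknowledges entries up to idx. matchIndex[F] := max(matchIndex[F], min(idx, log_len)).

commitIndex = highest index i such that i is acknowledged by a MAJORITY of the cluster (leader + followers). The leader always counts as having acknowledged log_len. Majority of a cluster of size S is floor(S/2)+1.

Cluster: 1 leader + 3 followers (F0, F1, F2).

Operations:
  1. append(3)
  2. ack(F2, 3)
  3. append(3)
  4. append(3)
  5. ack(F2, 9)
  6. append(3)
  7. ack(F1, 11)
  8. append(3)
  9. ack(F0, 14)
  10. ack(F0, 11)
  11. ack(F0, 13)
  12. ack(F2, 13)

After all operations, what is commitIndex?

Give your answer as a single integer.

Op 1: append 3 -> log_len=3
Op 2: F2 acks idx 3 -> match: F0=0 F1=0 F2=3; commitIndex=0
Op 3: append 3 -> log_len=6
Op 4: append 3 -> log_len=9
Op 5: F2 acks idx 9 -> match: F0=0 F1=0 F2=9; commitIndex=0
Op 6: append 3 -> log_len=12
Op 7: F1 acks idx 11 -> match: F0=0 F1=11 F2=9; commitIndex=9
Op 8: append 3 -> log_len=15
Op 9: F0 acks idx 14 -> match: F0=14 F1=11 F2=9; commitIndex=11
Op 10: F0 acks idx 11 -> match: F0=14 F1=11 F2=9; commitIndex=11
Op 11: F0 acks idx 13 -> match: F0=14 F1=11 F2=9; commitIndex=11
Op 12: F2 acks idx 13 -> match: F0=14 F1=11 F2=13; commitIndex=13

Answer: 13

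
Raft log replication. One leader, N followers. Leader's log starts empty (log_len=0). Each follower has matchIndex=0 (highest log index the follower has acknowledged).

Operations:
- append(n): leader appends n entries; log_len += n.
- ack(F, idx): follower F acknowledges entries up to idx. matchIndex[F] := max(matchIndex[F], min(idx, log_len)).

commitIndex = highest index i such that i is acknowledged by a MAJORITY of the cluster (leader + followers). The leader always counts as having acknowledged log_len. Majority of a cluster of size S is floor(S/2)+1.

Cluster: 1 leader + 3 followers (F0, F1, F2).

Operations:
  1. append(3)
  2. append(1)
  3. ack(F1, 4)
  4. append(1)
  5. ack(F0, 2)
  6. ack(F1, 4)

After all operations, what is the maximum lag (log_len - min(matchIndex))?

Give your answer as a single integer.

Answer: 5

Derivation:
Op 1: append 3 -> log_len=3
Op 2: append 1 -> log_len=4
Op 3: F1 acks idx 4 -> match: F0=0 F1=4 F2=0; commitIndex=0
Op 4: append 1 -> log_len=5
Op 5: F0 acks idx 2 -> match: F0=2 F1=4 F2=0; commitIndex=2
Op 6: F1 acks idx 4 -> match: F0=2 F1=4 F2=0; commitIndex=2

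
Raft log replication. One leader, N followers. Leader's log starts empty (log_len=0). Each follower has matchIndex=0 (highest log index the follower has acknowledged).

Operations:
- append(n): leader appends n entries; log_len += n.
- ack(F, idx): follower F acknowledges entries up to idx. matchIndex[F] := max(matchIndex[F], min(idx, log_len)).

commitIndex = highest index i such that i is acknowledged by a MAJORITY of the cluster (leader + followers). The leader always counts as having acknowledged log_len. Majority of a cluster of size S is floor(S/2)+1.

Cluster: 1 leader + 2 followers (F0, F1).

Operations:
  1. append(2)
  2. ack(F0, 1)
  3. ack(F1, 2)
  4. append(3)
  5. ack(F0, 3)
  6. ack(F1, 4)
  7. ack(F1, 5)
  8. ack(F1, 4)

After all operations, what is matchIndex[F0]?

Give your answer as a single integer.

Answer: 3

Derivation:
Op 1: append 2 -> log_len=2
Op 2: F0 acks idx 1 -> match: F0=1 F1=0; commitIndex=1
Op 3: F1 acks idx 2 -> match: F0=1 F1=2; commitIndex=2
Op 4: append 3 -> log_len=5
Op 5: F0 acks idx 3 -> match: F0=3 F1=2; commitIndex=3
Op 6: F1 acks idx 4 -> match: F0=3 F1=4; commitIndex=4
Op 7: F1 acks idx 5 -> match: F0=3 F1=5; commitIndex=5
Op 8: F1 acks idx 4 -> match: F0=3 F1=5; commitIndex=5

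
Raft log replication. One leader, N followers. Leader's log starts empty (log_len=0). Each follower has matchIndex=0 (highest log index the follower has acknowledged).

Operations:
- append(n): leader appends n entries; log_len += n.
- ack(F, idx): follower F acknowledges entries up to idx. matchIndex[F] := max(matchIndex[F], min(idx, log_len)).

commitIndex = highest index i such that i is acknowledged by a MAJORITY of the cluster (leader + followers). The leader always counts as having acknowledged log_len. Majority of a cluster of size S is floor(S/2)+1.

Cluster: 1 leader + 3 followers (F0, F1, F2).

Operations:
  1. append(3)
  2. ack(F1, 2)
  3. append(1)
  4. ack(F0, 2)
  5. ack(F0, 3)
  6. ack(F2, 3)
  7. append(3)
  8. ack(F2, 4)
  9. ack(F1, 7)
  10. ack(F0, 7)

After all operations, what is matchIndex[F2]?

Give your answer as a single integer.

Op 1: append 3 -> log_len=3
Op 2: F1 acks idx 2 -> match: F0=0 F1=2 F2=0; commitIndex=0
Op 3: append 1 -> log_len=4
Op 4: F0 acks idx 2 -> match: F0=2 F1=2 F2=0; commitIndex=2
Op 5: F0 acks idx 3 -> match: F0=3 F1=2 F2=0; commitIndex=2
Op 6: F2 acks idx 3 -> match: F0=3 F1=2 F2=3; commitIndex=3
Op 7: append 3 -> log_len=7
Op 8: F2 acks idx 4 -> match: F0=3 F1=2 F2=4; commitIndex=3
Op 9: F1 acks idx 7 -> match: F0=3 F1=7 F2=4; commitIndex=4
Op 10: F0 acks idx 7 -> match: F0=7 F1=7 F2=4; commitIndex=7

Answer: 4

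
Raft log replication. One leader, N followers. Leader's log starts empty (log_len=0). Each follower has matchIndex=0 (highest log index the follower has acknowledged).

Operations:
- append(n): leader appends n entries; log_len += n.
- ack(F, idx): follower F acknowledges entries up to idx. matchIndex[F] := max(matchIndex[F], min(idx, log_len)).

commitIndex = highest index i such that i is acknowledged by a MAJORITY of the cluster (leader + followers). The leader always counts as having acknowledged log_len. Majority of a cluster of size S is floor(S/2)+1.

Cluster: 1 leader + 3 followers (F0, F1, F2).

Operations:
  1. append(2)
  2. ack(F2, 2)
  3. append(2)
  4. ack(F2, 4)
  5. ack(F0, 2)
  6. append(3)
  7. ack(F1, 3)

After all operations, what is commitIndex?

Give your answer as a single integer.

Op 1: append 2 -> log_len=2
Op 2: F2 acks idx 2 -> match: F0=0 F1=0 F2=2; commitIndex=0
Op 3: append 2 -> log_len=4
Op 4: F2 acks idx 4 -> match: F0=0 F1=0 F2=4; commitIndex=0
Op 5: F0 acks idx 2 -> match: F0=2 F1=0 F2=4; commitIndex=2
Op 6: append 3 -> log_len=7
Op 7: F1 acks idx 3 -> match: F0=2 F1=3 F2=4; commitIndex=3

Answer: 3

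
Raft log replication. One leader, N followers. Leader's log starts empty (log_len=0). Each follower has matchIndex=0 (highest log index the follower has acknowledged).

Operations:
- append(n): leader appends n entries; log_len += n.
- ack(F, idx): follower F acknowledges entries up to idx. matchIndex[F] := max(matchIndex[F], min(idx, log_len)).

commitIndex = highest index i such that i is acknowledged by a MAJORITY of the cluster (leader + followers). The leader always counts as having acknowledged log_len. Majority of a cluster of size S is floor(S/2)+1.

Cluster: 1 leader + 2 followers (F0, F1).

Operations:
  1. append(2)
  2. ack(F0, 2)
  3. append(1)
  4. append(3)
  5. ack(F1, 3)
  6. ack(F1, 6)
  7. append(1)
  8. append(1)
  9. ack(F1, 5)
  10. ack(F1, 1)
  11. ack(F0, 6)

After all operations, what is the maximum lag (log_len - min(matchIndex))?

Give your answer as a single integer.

Answer: 2

Derivation:
Op 1: append 2 -> log_len=2
Op 2: F0 acks idx 2 -> match: F0=2 F1=0; commitIndex=2
Op 3: append 1 -> log_len=3
Op 4: append 3 -> log_len=6
Op 5: F1 acks idx 3 -> match: F0=2 F1=3; commitIndex=3
Op 6: F1 acks idx 6 -> match: F0=2 F1=6; commitIndex=6
Op 7: append 1 -> log_len=7
Op 8: append 1 -> log_len=8
Op 9: F1 acks idx 5 -> match: F0=2 F1=6; commitIndex=6
Op 10: F1 acks idx 1 -> match: F0=2 F1=6; commitIndex=6
Op 11: F0 acks idx 6 -> match: F0=6 F1=6; commitIndex=6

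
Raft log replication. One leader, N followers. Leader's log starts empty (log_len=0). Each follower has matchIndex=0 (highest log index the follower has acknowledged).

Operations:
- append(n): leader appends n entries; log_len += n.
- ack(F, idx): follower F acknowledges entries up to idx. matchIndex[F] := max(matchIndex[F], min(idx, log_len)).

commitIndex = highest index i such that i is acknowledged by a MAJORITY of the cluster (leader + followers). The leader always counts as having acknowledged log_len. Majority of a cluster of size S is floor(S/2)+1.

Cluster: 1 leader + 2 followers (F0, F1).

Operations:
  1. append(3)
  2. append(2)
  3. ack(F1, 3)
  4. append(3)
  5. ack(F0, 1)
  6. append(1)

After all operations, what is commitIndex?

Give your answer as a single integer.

Answer: 3

Derivation:
Op 1: append 3 -> log_len=3
Op 2: append 2 -> log_len=5
Op 3: F1 acks idx 3 -> match: F0=0 F1=3; commitIndex=3
Op 4: append 3 -> log_len=8
Op 5: F0 acks idx 1 -> match: F0=1 F1=3; commitIndex=3
Op 6: append 1 -> log_len=9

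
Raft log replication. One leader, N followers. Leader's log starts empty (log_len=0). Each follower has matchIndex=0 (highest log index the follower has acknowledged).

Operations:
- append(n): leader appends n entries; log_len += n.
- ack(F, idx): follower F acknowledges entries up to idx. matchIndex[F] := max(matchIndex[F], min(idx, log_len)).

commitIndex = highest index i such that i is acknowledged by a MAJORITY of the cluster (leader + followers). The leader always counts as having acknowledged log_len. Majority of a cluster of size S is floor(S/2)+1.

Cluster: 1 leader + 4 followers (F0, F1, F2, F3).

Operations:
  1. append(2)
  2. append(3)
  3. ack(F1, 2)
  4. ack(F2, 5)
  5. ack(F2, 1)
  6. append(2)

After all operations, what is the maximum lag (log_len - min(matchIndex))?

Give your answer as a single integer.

Answer: 7

Derivation:
Op 1: append 2 -> log_len=2
Op 2: append 3 -> log_len=5
Op 3: F1 acks idx 2 -> match: F0=0 F1=2 F2=0 F3=0; commitIndex=0
Op 4: F2 acks idx 5 -> match: F0=0 F1=2 F2=5 F3=0; commitIndex=2
Op 5: F2 acks idx 1 -> match: F0=0 F1=2 F2=5 F3=0; commitIndex=2
Op 6: append 2 -> log_len=7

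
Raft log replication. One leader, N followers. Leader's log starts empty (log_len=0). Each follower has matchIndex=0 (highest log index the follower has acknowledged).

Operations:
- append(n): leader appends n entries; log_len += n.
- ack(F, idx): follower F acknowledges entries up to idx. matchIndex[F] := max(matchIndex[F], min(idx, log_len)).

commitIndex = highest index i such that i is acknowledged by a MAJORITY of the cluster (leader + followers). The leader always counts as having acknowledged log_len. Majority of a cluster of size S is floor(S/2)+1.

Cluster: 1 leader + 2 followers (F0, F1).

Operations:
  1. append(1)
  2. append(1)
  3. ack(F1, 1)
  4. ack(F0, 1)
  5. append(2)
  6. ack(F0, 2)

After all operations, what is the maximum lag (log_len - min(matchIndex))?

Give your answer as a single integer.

Op 1: append 1 -> log_len=1
Op 2: append 1 -> log_len=2
Op 3: F1 acks idx 1 -> match: F0=0 F1=1; commitIndex=1
Op 4: F0 acks idx 1 -> match: F0=1 F1=1; commitIndex=1
Op 5: append 2 -> log_len=4
Op 6: F0 acks idx 2 -> match: F0=2 F1=1; commitIndex=2

Answer: 3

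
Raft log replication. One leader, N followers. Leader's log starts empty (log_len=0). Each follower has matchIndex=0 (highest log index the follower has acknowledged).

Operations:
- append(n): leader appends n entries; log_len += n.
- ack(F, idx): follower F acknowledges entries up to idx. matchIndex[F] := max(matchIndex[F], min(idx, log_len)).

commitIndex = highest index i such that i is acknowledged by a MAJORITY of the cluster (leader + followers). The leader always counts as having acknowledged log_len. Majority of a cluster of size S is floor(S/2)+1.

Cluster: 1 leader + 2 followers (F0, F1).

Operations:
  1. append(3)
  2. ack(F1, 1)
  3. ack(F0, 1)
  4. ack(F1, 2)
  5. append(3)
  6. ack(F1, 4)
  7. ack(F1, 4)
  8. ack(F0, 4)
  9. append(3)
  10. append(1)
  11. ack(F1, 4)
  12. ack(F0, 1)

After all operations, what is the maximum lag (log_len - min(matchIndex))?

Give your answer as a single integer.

Op 1: append 3 -> log_len=3
Op 2: F1 acks idx 1 -> match: F0=0 F1=1; commitIndex=1
Op 3: F0 acks idx 1 -> match: F0=1 F1=1; commitIndex=1
Op 4: F1 acks idx 2 -> match: F0=1 F1=2; commitIndex=2
Op 5: append 3 -> log_len=6
Op 6: F1 acks idx 4 -> match: F0=1 F1=4; commitIndex=4
Op 7: F1 acks idx 4 -> match: F0=1 F1=4; commitIndex=4
Op 8: F0 acks idx 4 -> match: F0=4 F1=4; commitIndex=4
Op 9: append 3 -> log_len=9
Op 10: append 1 -> log_len=10
Op 11: F1 acks idx 4 -> match: F0=4 F1=4; commitIndex=4
Op 12: F0 acks idx 1 -> match: F0=4 F1=4; commitIndex=4

Answer: 6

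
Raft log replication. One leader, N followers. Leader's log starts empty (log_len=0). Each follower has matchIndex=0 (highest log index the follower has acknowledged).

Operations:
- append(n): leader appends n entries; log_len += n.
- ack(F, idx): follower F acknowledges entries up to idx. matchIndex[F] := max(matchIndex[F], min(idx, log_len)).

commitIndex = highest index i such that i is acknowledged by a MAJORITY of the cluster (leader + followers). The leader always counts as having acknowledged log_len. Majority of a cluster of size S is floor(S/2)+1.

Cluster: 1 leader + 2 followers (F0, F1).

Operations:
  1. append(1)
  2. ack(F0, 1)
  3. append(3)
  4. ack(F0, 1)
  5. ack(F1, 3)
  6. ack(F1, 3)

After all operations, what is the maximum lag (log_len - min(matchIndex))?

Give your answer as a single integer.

Op 1: append 1 -> log_len=1
Op 2: F0 acks idx 1 -> match: F0=1 F1=0; commitIndex=1
Op 3: append 3 -> log_len=4
Op 4: F0 acks idx 1 -> match: F0=1 F1=0; commitIndex=1
Op 5: F1 acks idx 3 -> match: F0=1 F1=3; commitIndex=3
Op 6: F1 acks idx 3 -> match: F0=1 F1=3; commitIndex=3

Answer: 3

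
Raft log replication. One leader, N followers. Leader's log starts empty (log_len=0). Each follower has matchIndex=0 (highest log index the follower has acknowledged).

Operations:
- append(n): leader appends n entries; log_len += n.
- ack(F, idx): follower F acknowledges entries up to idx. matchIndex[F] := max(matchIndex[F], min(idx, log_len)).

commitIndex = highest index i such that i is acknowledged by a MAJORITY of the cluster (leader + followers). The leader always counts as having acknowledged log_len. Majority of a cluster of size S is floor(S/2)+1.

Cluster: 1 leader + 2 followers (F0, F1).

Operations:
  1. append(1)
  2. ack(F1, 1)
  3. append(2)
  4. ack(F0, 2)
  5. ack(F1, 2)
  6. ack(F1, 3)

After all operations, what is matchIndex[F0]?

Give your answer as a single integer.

Answer: 2

Derivation:
Op 1: append 1 -> log_len=1
Op 2: F1 acks idx 1 -> match: F0=0 F1=1; commitIndex=1
Op 3: append 2 -> log_len=3
Op 4: F0 acks idx 2 -> match: F0=2 F1=1; commitIndex=2
Op 5: F1 acks idx 2 -> match: F0=2 F1=2; commitIndex=2
Op 6: F1 acks idx 3 -> match: F0=2 F1=3; commitIndex=3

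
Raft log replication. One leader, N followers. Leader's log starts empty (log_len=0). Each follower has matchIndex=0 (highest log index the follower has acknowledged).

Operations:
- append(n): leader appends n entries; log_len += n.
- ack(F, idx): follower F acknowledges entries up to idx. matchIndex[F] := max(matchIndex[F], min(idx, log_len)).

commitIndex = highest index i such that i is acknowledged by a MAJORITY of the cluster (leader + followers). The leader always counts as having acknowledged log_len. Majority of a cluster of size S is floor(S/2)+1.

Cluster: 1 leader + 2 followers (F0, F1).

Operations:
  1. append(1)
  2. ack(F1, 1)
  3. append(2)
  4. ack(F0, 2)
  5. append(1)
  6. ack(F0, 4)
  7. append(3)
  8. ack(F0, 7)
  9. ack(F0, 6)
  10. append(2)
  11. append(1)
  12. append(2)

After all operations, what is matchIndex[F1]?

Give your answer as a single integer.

Op 1: append 1 -> log_len=1
Op 2: F1 acks idx 1 -> match: F0=0 F1=1; commitIndex=1
Op 3: append 2 -> log_len=3
Op 4: F0 acks idx 2 -> match: F0=2 F1=1; commitIndex=2
Op 5: append 1 -> log_len=4
Op 6: F0 acks idx 4 -> match: F0=4 F1=1; commitIndex=4
Op 7: append 3 -> log_len=7
Op 8: F0 acks idx 7 -> match: F0=7 F1=1; commitIndex=7
Op 9: F0 acks idx 6 -> match: F0=7 F1=1; commitIndex=7
Op 10: append 2 -> log_len=9
Op 11: append 1 -> log_len=10
Op 12: append 2 -> log_len=12

Answer: 1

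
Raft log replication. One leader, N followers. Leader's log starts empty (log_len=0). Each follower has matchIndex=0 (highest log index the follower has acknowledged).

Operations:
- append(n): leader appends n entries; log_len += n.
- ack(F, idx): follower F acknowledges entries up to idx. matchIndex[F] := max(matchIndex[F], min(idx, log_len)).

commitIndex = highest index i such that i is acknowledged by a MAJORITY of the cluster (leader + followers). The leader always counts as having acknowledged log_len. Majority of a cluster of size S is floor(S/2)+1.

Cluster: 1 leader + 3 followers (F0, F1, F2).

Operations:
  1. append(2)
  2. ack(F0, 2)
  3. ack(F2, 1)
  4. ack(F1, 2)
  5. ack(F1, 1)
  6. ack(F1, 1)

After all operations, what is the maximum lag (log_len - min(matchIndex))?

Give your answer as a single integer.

Answer: 1

Derivation:
Op 1: append 2 -> log_len=2
Op 2: F0 acks idx 2 -> match: F0=2 F1=0 F2=0; commitIndex=0
Op 3: F2 acks idx 1 -> match: F0=2 F1=0 F2=1; commitIndex=1
Op 4: F1 acks idx 2 -> match: F0=2 F1=2 F2=1; commitIndex=2
Op 5: F1 acks idx 1 -> match: F0=2 F1=2 F2=1; commitIndex=2
Op 6: F1 acks idx 1 -> match: F0=2 F1=2 F2=1; commitIndex=2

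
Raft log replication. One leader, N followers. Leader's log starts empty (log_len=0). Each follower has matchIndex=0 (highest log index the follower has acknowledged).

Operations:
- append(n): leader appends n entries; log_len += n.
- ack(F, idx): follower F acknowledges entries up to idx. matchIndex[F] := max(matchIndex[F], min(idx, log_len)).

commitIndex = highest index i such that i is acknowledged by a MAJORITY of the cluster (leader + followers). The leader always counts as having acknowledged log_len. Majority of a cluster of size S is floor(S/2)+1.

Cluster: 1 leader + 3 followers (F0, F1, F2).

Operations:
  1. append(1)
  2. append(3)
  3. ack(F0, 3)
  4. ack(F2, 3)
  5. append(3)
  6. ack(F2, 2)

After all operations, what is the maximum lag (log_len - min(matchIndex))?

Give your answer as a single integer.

Op 1: append 1 -> log_len=1
Op 2: append 3 -> log_len=4
Op 3: F0 acks idx 3 -> match: F0=3 F1=0 F2=0; commitIndex=0
Op 4: F2 acks idx 3 -> match: F0=3 F1=0 F2=3; commitIndex=3
Op 5: append 3 -> log_len=7
Op 6: F2 acks idx 2 -> match: F0=3 F1=0 F2=3; commitIndex=3

Answer: 7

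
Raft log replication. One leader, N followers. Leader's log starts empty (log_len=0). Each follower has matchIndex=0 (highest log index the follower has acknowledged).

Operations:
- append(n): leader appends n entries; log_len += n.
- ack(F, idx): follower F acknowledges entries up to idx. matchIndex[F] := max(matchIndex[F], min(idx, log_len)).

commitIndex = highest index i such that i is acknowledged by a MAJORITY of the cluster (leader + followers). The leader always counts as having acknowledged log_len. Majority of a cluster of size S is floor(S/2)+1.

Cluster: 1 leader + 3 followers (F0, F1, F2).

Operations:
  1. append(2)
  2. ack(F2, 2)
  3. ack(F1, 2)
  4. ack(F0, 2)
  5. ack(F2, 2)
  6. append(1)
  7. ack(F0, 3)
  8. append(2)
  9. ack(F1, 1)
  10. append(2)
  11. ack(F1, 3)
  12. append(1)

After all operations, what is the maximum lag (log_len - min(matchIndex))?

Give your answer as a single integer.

Op 1: append 2 -> log_len=2
Op 2: F2 acks idx 2 -> match: F0=0 F1=0 F2=2; commitIndex=0
Op 3: F1 acks idx 2 -> match: F0=0 F1=2 F2=2; commitIndex=2
Op 4: F0 acks idx 2 -> match: F0=2 F1=2 F2=2; commitIndex=2
Op 5: F2 acks idx 2 -> match: F0=2 F1=2 F2=2; commitIndex=2
Op 6: append 1 -> log_len=3
Op 7: F0 acks idx 3 -> match: F0=3 F1=2 F2=2; commitIndex=2
Op 8: append 2 -> log_len=5
Op 9: F1 acks idx 1 -> match: F0=3 F1=2 F2=2; commitIndex=2
Op 10: append 2 -> log_len=7
Op 11: F1 acks idx 3 -> match: F0=3 F1=3 F2=2; commitIndex=3
Op 12: append 1 -> log_len=8

Answer: 6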